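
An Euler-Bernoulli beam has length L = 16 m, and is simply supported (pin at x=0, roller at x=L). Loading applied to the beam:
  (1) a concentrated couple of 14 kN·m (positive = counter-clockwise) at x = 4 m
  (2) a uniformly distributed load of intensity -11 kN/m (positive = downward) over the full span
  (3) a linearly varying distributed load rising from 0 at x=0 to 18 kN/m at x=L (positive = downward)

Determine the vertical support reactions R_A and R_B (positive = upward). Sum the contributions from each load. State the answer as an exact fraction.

R_A = -313/8 kN, R_B = 57/8 kN

Load 1 — applied couple M₀=14 kN·m at a=4 m (b=L-a=12):
  R_A = M₀/L = 14/16 = 7/8 kN
  R_B = -M₀/L = -14/16 = -7/8 kN
Load 2 — uniform load w=-11 kN/m over full span:
  R_A = wL/2 = (-11)·16/2 = -88 kN
  R_B = wL/2 = (-11)·16/2 = -88 kN
Load 3 — triangular load w₀=18 kN/m (0→w₀ over full span):
  R_A = w₀L/6 = 18·16/6 = 48 kN
  R_B = w₀L/3 = 18·16/3 = 96 kN
Superposition: R_A = -313/8 kN, R_B = 57/8 kN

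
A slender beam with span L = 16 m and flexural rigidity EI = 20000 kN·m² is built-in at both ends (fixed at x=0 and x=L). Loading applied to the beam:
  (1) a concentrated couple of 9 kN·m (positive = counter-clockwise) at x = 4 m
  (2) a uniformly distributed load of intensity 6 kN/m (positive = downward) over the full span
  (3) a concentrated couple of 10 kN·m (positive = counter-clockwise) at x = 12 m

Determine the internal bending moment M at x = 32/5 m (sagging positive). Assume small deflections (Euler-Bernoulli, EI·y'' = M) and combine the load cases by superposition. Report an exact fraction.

Load 1 — applied couple M₀=9 kN·m at a=4 m (b=L-a=12):
  M_1 = R_Ax - M_A - M₀  [x>a] with R_A=81/128, M_A=-27/16 = (81/128)·(32/5) - (-27/16) - 9 = -261/80 kN·m
Load 2 — uniform load w=6 kN/m over full span:
  M_2 = wLx/2 - wL²/12 - wx²/2 = 6·16·(32/5)/2 - 6·16²/12 - 6·(32/5)²/2 = 1408/25 kN·m
Load 3 — applied couple M₀=10 kN·m at a=12 m (b=L-a=4):
  M_3 = R_Ax - M_A  [x≤a] with R_A=45/64, M_A=25/8 = (45/64)·(32/5) - (25/8) = 11/8 kN·m
Superposition: M = Σ M_i = 21773/400 kN·m ≈ 54.432500 kN·m

M(32/5) = 21773/400 kN·m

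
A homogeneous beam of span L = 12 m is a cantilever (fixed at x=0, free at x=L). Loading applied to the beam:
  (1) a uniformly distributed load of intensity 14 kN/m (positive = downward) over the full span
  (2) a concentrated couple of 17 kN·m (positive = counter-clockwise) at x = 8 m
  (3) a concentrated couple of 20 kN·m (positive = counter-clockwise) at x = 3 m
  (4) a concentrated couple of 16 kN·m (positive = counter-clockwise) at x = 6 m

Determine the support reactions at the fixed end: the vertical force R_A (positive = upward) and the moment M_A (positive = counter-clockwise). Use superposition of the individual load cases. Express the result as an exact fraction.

Load 1 — uniform load w=14 kN/m over full span:
  R_A = wL = 14·12 = 168 kN
  M_A = wL²/2 = 14·12²/2 = 1008 kN·m
Load 2 — applied couple M₀=17 kN·m at a=8 m (b=L-a=4):
  R_A = 0 kN
  M_A = -M₀ = -17 kN·m
Load 3 — applied couple M₀=20 kN·m at a=3 m (b=L-a=9):
  R_A = 0 kN
  M_A = -M₀ = -20 kN·m
Load 4 — applied couple M₀=16 kN·m at a=6 m (b=L-a=6):
  R_A = 0 kN
  M_A = -M₀ = -16 kN·m
Superposition: R_A = 168 kN, M_A = 955 kN·m

R_A = 168 kN, M_A = 955 kN·m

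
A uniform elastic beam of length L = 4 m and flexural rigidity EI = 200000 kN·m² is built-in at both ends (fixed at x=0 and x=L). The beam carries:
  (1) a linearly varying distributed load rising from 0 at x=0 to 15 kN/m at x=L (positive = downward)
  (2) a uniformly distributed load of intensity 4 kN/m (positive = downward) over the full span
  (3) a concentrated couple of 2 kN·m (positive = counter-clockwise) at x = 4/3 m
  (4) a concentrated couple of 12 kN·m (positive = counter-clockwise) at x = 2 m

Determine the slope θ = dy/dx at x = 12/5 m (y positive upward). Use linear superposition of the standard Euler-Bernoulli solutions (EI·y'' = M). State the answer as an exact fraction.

Load 1 — triangular load w₀=15 kN/m (0→w₀ over full span):
  θ_1 = -w₀(2x(L-x)(L-2x)(x+2L)+x²(L-x)²)/(120LEI) = -15·(2·(12/5)·(4-(12/5))·(4-2·(12/5))·((12/5)+2·4)+(12/5)²·(4-(12/5))²)/(120·4·200000) = 3/390625 rad
Load 2 — uniform load w=4 kN/m over full span:
  θ_2 = -wx(L-x)(L-2x)/(12EI) = -4·(12/5)·(4-(12/5))·(4-2·(12/5))/(12·200000) = 2/390625 rad
Load 3 — applied couple M₀=2 kN·m at a=4/3 m (b=L-a=8/3):
  θ_3 = (R_Ax²/2 - M_Ax - M₀(x-a))/EI  [x>a] with R_A=2/3, M_A=0 = ((2/3)·(12/5)²/2 - 0·(12/5) - 2·((12/5)-(4/3)))/200000 = -1/937500 rad
Load 4 — applied couple M₀=12 kN·m at a=2 m (b=L-a=2):
  θ_4 = (R_Ax²/2 - M_Ax - M₀(x-a))/EI  [x>a] with R_A=9/2, M_A=3 = ((9/2)·(12/5)²/2 - 3·(12/5) - 12·((12/5)-2))/200000 = 3/625000 rad
Superposition: θ = Σ θ_i = 31/1875000 rad ≈ 0.000017 rad

θ(12/5) = 31/1875000 rad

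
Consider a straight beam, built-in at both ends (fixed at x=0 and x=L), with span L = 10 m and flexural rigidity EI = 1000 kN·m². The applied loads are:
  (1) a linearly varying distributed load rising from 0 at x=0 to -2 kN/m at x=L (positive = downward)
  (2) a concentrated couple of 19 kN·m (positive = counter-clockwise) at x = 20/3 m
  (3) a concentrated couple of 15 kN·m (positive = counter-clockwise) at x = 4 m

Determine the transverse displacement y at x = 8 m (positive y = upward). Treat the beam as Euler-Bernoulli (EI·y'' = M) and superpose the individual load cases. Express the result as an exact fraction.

Load 1 — triangular load w₀=-2 kN/m (0→w₀ over full span):
  y_1 = -w₀x²(L-x)²(x+2L)/(120LEI) = -(-2)·8²·(10-8)²·(8+2·10)/(120·10·1000) = 112/9375 m
Load 2 — applied couple M₀=19 kN·m at a=20/3 m (b=L-a=10/3):
  y_2 = (R_Ax³/6 - M_Ax²/2 - M₀(x-a)²/2)/EI  [x>a] with R_A=38/15, M_A=19/3 = ((38/15)·8³/6 - (19/3)·8²/2 - 19·(8-(20/3))²/2)/1000 = -19/5625 m
Load 3 — applied couple M₀=15 kN·m at a=4 m (b=L-a=6):
  y_3 = (R_Ax³/6 - M_Ax²/2 - M₀(x-a)²/2)/EI  [x>a] with R_A=54/25, M_A=9/5 = ((54/25)·8³/6 - (9/5)·8²/2 - 15·(8-4)²/2)/1000 = 21/3125 m
Superposition: y = Σ y_i = 86/5625 m ≈ 0.015289 m

y(8) = 86/5625 m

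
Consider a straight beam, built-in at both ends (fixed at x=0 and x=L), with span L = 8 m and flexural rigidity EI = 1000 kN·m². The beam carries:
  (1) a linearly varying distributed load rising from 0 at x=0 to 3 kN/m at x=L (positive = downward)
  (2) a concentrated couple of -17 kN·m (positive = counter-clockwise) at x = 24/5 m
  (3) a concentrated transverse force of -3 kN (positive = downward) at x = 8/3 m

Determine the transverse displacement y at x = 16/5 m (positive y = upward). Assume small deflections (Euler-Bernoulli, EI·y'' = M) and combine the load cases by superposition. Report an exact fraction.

Load 1 — triangular load w₀=3 kN/m (0→w₀ over full span):
  y_1 = -w₀x²(L-x)²(x+2L)/(120LEI) = -3·(16/5)²·(8-(16/5))²·((16/5)+2·8)/(120·8·1000) = -27648/1953125 m
Load 2 — applied couple M₀=-17 kN·m at a=24/5 m (b=L-a=16/5):
  y_2 = (R_Ax³/6 - M_Ax²/2)/EI  [x≤a] with R_A=-153/50, M_A=-136/25 = ((-153/50)·(16/5)³/6 - (-136/25)·(16/5)²/2)/1000 = 4352/390625 m
Load 3 — point force P=-3 kN at a=8/3 m (b=L-a=16/3):
  y_3 = -Pa²(L-x)²(3bL-(3b+a)(L-x))/(6L³EI)  [x>a] = -(-3)·(8/3)²·(8-(16/5))²·(3·(16/3)·8-(3·(16/3)+(8/3))·(8-(16/5)))/(6·8³·1000) = 96/15625 m
Superposition: y = Σ y_i = 6112/1953125 m ≈ 0.003129 m

y(16/5) = 6112/1953125 m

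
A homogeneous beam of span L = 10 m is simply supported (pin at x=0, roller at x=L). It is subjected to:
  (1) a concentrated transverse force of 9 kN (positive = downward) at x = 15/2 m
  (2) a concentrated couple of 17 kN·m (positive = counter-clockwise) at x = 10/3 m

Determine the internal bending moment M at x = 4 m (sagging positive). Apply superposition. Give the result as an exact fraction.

M(4) = -6/5 kN·m

Load 1 — point force P=9 kN at a=15/2 m (b=L-a=5/2):
  M_1 = Pbx/L  [x≤a] = 9·(5/2)·4/10 = 9 kN·m
Load 2 — applied couple M₀=17 kN·m at a=10/3 m (b=L-a=20/3):
  M_2 = M₀x/L - M₀  [x>a] = 17·4/10 - 17 = -51/5 kN·m
Superposition: M = Σ M_i = -6/5 kN·m ≈ -1.200000 kN·m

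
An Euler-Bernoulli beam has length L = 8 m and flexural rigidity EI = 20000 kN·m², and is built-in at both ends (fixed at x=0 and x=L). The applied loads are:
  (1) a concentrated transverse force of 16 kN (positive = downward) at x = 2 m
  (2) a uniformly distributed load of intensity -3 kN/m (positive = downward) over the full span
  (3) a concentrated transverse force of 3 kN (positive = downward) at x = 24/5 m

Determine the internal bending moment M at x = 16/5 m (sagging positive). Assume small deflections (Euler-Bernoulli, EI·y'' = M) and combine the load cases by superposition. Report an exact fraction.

M(16/5) = 22/625 kN·m

Load 1 — point force P=16 kN at a=2 m (b=L-a=6):
  M_1 = Pa²(a+3b)(L-x)/L³ - Pa²b/L²  [x>a] = 16·2²·(2+3·6)·(8-(16/5))/8³ - 16·2²·6/8² = 6 kN·m
Load 2 — uniform load w=-3 kN/m over full span:
  M_2 = wLx/2 - wL²/12 - wx²/2 = (-3)·8·(16/5)/2 - (-3)·8²/12 - (-3)·(16/5)²/2 = -176/25 kN·m
Load 3 — point force P=3 kN at a=24/5 m (b=L-a=16/5):
  M_3 = Pb²(3a+b)x/L³ - Pab²/L²  [x≤a] = 3·(16/5)²·(3·(24/5)+(16/5))·(16/5)/8³ - 3·(24/5)·(16/5)²/8² = 672/625 kN·m
Superposition: M = Σ M_i = 22/625 kN·m ≈ 0.035200 kN·m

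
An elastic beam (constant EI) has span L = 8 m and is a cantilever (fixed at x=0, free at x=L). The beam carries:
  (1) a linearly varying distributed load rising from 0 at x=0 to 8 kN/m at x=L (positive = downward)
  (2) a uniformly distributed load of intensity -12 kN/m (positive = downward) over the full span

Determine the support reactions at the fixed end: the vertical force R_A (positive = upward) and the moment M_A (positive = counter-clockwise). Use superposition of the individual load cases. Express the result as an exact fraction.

R_A = -64 kN, M_A = -640/3 kN·m

Load 1 — triangular load w₀=8 kN/m (0→w₀ over full span):
  R_A = w₀L/2 = 8·8/2 = 32 kN
  M_A = w₀L²/3 = 8·8²/3 = 512/3 kN·m
Load 2 — uniform load w=-12 kN/m over full span:
  R_A = wL = (-12)·8 = -96 kN
  M_A = wL²/2 = (-12)·8²/2 = -384 kN·m
Superposition: R_A = -64 kN, M_A = -640/3 kN·m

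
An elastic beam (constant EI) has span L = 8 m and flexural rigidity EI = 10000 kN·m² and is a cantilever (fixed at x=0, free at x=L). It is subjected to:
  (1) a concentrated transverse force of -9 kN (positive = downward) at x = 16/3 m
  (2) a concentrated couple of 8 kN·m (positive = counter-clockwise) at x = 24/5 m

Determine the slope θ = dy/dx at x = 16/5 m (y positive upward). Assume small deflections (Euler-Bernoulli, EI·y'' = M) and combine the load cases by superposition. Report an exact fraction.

θ(16/5) = 208/15625 rad

Load 1 — point force P=-9 kN at a=16/3 m (b=L-a=8/3):
  θ_1 = -Px(2a-x)/(2EI)  [x≤a] = -(-9)·(16/5)·(2·(16/3)-(16/5))/(2·10000) = 168/15625 rad
Load 2 — applied couple M₀=8 kN·m at a=24/5 m (b=L-a=16/5):
  θ_2 = M₀x/EI  [x≤a] = 8·(16/5)/10000 = 8/3125 rad
Superposition: θ = Σ θ_i = 208/15625 rad ≈ 0.013312 rad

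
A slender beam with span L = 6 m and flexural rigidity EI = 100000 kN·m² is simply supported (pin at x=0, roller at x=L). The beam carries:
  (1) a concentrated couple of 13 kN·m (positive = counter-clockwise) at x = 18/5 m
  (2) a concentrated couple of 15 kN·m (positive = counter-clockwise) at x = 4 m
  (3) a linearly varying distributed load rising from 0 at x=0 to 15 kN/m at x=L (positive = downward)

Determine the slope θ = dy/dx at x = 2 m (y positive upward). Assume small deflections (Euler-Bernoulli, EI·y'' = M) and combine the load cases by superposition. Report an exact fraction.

θ(2) = -3157/7500000 rad

Load 1 — applied couple M₀=13 kN·m at a=18/5 m (b=L-a=12/5):
  θ_1 = (M₀x²/(2L)+C₁)/EI  [x≤a] with C₁=M₀(3b²-L²)/(6L)=-169/25 = (13·2²/(2·6)+(-169/25))/100000 = -91/3750000 rad
Load 2 — applied couple M₀=15 kN·m at a=4 m (b=L-a=2):
  θ_2 = (M₀x²/(2L)+C₁)/EI  [x≤a] with C₁=M₀(3b²-L²)/(6L)=-10 = (15·2²/(2·6)+(-10))/100000 = -1/20000 rad
Load 3 — triangular load w₀=15 kN/m (0→w₀ over full span):
  θ_3 = -w₀(7L⁴-30L²x²+15x⁴)/(360LEI) = -15·(7·6⁴-30·6²·2²+15·2⁴)/(360·6·100000) = -13/37500 rad
Superposition: θ = Σ θ_i = -3157/7500000 rad ≈ -0.000421 rad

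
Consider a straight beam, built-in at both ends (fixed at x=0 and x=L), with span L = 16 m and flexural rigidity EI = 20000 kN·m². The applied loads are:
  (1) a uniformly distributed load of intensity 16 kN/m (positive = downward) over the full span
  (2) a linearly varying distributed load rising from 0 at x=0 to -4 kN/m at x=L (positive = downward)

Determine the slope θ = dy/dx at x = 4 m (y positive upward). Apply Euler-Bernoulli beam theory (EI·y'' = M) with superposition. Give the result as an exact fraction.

θ(4) = -281/12500 rad

Load 1 — uniform load w=16 kN/m over full span:
  θ_1 = -wx(L-x)(L-2x)/(12EI) = -16·4·(16-4)·(16-2·4)/(12·20000) = -16/625 rad
Load 2 — triangular load w₀=-4 kN/m (0→w₀ over full span):
  θ_2 = -w₀(2x(L-x)(L-2x)(x+2L)+x²(L-x)²)/(120LEI) = -(-4)·(2·4·(16-4)·(16-2·4)·(4+2·16)+4²·(16-4)²)/(120·16·20000) = 39/12500 rad
Superposition: θ = Σ θ_i = -281/12500 rad ≈ -0.022480 rad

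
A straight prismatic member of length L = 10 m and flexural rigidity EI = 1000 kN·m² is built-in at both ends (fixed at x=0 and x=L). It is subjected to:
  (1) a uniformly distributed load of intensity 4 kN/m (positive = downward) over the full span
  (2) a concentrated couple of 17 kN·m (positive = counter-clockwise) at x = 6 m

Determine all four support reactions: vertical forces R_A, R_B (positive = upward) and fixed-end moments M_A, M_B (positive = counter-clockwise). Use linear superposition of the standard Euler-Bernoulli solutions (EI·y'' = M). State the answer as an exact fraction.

Load 1 — uniform load w=4 kN/m over full span:
  R_A = wL/2 = 4·10/2 = 20 kN
  M_A = wL²/12 = 4·10²/12 = 100/3 kN·m
  R_B = wL/2 = 4·10/2 = 20 kN
  M_B = -wL²/12 = -4·10²/12 = -100/3 kN·m
Load 2 — applied couple M₀=17 kN·m at a=6 m (b=L-a=4):
  R_A = 6M₀ab/L³ = 6·17·6·4/10³ = 306/125 kN
  M_A = M₀b(2a-b)/L² = 17·4·(2·6-4)/10² = 136/25 kN·m
  R_B = -6M₀ab/L³ = -6·17·6·4/10³ = -306/125 kN
  M_B = M₀a(2b-a)/L² = 17·6·(2·4-6)/10² = 51/25 kN·m
Superposition: R_A = 2806/125 kN, M_A = 2908/75 kN·m, R_B = 2194/125 kN, M_B = -2347/75 kN·m

R_A = 2806/125 kN, M_A = 2908/75 kN·m, R_B = 2194/125 kN, M_B = -2347/75 kN·m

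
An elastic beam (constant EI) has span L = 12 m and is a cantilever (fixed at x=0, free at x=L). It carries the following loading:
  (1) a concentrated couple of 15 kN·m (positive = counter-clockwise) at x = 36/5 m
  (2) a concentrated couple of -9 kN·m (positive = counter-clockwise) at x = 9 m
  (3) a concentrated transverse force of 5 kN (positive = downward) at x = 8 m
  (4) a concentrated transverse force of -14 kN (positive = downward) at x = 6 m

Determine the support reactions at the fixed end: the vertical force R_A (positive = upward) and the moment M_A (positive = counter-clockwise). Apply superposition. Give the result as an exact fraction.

Load 1 — applied couple M₀=15 kN·m at a=36/5 m (b=L-a=24/5):
  R_A = 0 kN
  M_A = -M₀ = -15 kN·m
Load 2 — applied couple M₀=-9 kN·m at a=9 m (b=L-a=3):
  R_A = 0 kN
  M_A = -M₀ = -(-9) = 9 kN·m
Load 3 — point force P=5 kN at a=8 m (b=L-a=4):
  R_A = P = 5 kN
  M_A = Pa = 5·8 = 40 kN·m
Load 4 — point force P=-14 kN at a=6 m (b=L-a=6):
  R_A = P = (-14) = -14 kN
  M_A = Pa = (-14)·6 = -84 kN·m
Superposition: R_A = -9 kN, M_A = -50 kN·m

R_A = -9 kN, M_A = -50 kN·m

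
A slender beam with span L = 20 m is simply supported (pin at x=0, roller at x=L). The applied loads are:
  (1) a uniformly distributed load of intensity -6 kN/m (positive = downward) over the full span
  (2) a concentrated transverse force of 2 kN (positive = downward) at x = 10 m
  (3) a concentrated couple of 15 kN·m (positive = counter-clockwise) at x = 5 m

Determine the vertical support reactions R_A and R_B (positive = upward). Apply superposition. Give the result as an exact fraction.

Load 1 — uniform load w=-6 kN/m over full span:
  R_A = wL/2 = (-6)·20/2 = -60 kN
  R_B = wL/2 = (-6)·20/2 = -60 kN
Load 2 — point force P=2 kN at a=10 m (b=L-a=10):
  R_A = Pb/L = 2·10/20 = 1 kN
  R_B = Pa/L = 2·10/20 = 1 kN
Load 3 — applied couple M₀=15 kN·m at a=5 m (b=L-a=15):
  R_A = M₀/L = 15/20 = 3/4 kN
  R_B = -M₀/L = -15/20 = -3/4 kN
Superposition: R_A = -233/4 kN, R_B = -239/4 kN

R_A = -233/4 kN, R_B = -239/4 kN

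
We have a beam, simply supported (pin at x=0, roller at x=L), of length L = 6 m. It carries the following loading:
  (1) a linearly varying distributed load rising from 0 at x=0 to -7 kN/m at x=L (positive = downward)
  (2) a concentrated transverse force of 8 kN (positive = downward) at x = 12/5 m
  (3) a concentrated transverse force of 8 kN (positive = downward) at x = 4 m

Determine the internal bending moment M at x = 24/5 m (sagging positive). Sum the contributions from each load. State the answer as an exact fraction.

M(24/5) = -232/125 kN·m

Load 1 — triangular load w₀=-7 kN/m (0→w₀ over full span):
  M_1 = w₀Lx/6 - w₀x³/(6L) = (-7)·6·(24/5)/6 - (-7)·(24/5)³/(6·6) = -1512/125 kN·m
Load 2 — point force P=8 kN at a=12/5 m (b=L-a=18/5):
  M_2 = Pa(L-x)/L  [x>a] = 8·(12/5)·(6-(24/5))/6 = 96/25 kN·m
Load 3 — point force P=8 kN at a=4 m (b=L-a=2):
  M_3 = Pa(L-x)/L  [x>a] = 8·4·(6-(24/5))/6 = 32/5 kN·m
Superposition: M = Σ M_i = -232/125 kN·m ≈ -1.856000 kN·m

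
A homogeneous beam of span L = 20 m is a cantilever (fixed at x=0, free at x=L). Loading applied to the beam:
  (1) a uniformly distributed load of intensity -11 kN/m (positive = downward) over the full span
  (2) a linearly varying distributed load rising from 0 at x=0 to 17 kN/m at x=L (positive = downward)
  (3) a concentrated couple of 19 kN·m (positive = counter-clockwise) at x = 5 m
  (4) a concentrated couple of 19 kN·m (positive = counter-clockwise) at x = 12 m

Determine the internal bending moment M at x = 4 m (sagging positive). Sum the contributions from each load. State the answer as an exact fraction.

Load 1 — uniform load w=-11 kN/m over full span:
  M_1 = -w(L-x)²/2 = -(-11)·(20-4)²/2 = 1408 kN·m
Load 2 — triangular load w₀=17 kN/m (0→w₀ over full span):
  M_2 = w₀Lx/2 - w₀L²/3 - w₀x³/(6L) = 17·20·4/2 - 17·20²/3 - 17·4³/(6·20) = -23936/15 kN·m
Load 3 — applied couple M₀=19 kN·m at a=5 m (b=L-a=15):
  M_3 = M₀  [x≤a] = 19 = 19 kN·m
Load 4 — applied couple M₀=19 kN·m at a=12 m (b=L-a=8):
  M_4 = M₀  [x≤a] = 19 = 19 kN·m
Superposition: M = Σ M_i = -2246/15 kN·m ≈ -149.733333 kN·m

M(4) = -2246/15 kN·m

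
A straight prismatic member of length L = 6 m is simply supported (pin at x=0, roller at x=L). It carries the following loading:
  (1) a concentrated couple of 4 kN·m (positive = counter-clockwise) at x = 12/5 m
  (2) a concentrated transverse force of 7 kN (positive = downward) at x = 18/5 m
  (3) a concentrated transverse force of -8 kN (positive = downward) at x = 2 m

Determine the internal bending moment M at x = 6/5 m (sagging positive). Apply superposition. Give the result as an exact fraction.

Load 1 — applied couple M₀=4 kN·m at a=12/5 m (b=L-a=18/5):
  M_1 = M₀x/L  [x≤a] = 4·(6/5)/6 = 4/5 kN·m
Load 2 — point force P=7 kN at a=18/5 m (b=L-a=12/5):
  M_2 = Pbx/L  [x≤a] = 7·(12/5)·(6/5)/6 = 84/25 kN·m
Load 3 — point force P=-8 kN at a=2 m (b=L-a=4):
  M_3 = Pbx/L  [x≤a] = (-8)·4·(6/5)/6 = -32/5 kN·m
Superposition: M = Σ M_i = -56/25 kN·m ≈ -2.240000 kN·m

M(6/5) = -56/25 kN·m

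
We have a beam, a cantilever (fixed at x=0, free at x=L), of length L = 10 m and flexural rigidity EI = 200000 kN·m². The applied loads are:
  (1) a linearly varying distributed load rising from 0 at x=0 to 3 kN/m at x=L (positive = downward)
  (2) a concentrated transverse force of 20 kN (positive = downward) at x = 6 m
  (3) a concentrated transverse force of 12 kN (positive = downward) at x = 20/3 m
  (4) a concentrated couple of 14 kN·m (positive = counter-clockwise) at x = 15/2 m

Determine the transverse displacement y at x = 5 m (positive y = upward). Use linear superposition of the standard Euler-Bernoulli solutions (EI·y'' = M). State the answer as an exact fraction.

y(5) = -4999/384000 m

Load 1 — triangular load w₀=3 kN/m (0→w₀ over full span):
  y_1 = (w₀Lx³/12-w₀L²x²/6-w₀x⁵/(120L))/EI = (3·10·5³/12-3·10²·5²/6-3·5⁵/(120·10))/200000 = -121/25600 m
Load 2 — point force P=20 kN at a=6 m (b=L-a=4):
  y_2 = -Px²(3a-x)/(6EI)  [x≤a] = -20·5²·(3·6-5)/(6·200000) = -13/2400 m
Load 3 — point force P=12 kN at a=20/3 m (b=L-a=10/3):
  y_3 = -Px²(3a-x)/(6EI)  [x≤a] = -12·5²·(3·(20/3)-5)/(6·200000) = -3/800 m
Load 4 — applied couple M₀=14 kN·m at a=15/2 m (b=L-a=5/2):
  y_4 = M₀x²/(2EI)  [x≤a] = 14·5²/(2·200000) = 7/8000 m
Superposition: y = Σ y_i = -4999/384000 m ≈ -0.013018 m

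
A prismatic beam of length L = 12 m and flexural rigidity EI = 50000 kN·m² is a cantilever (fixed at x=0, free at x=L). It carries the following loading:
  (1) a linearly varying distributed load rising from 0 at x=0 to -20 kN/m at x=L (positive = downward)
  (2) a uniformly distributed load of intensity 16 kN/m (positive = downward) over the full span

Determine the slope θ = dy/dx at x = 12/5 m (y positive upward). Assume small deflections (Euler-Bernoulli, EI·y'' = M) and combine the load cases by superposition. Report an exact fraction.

θ(12/5) = -18/3125 rad

Load 1 — triangular load w₀=-20 kN/m (0→w₀ over full span):
  θ_1 = (w₀Lx²/4-w₀L²x/3-w₀x⁴/(24L))/EI = ((-20)·12·(12/5)²/4-(-20)·12²·(12/5)/3-(-20)·(12/5)⁴/(24·12))/50000 = 15318/390625 rad
Load 2 — uniform load w=16 kN/m over full span:
  θ_2 = -wx(x²-3Lx+3L²)/(6EI) = -16·(12/5)·((12/5)²-3·12·(12/5)+3·12²)/(6·50000) = -17568/390625 rad
Superposition: θ = Σ θ_i = -18/3125 rad ≈ -0.005760 rad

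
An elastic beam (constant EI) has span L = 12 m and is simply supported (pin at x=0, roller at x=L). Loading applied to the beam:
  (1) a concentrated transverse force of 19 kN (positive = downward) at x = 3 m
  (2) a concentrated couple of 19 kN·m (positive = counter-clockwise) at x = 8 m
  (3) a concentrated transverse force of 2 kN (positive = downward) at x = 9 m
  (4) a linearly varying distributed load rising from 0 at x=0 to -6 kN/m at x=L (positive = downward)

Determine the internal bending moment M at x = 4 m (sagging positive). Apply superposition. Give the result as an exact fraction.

M(4) = 11/3 kN·m

Load 1 — point force P=19 kN at a=3 m (b=L-a=9):
  M_1 = Pa(L-x)/L  [x>a] = 19·3·(12-4)/12 = 38 kN·m
Load 2 — applied couple M₀=19 kN·m at a=8 m (b=L-a=4):
  M_2 = M₀x/L  [x≤a] = 19·4/12 = 19/3 kN·m
Load 3 — point force P=2 kN at a=9 m (b=L-a=3):
  M_3 = Pbx/L  [x≤a] = 2·3·4/12 = 2 kN·m
Load 4 — triangular load w₀=-6 kN/m (0→w₀ over full span):
  M_4 = w₀Lx/6 - w₀x³/(6L) = (-6)·12·4/6 - (-6)·4³/(6·12) = -128/3 kN·m
Superposition: M = Σ M_i = 11/3 kN·m ≈ 3.666667 kN·m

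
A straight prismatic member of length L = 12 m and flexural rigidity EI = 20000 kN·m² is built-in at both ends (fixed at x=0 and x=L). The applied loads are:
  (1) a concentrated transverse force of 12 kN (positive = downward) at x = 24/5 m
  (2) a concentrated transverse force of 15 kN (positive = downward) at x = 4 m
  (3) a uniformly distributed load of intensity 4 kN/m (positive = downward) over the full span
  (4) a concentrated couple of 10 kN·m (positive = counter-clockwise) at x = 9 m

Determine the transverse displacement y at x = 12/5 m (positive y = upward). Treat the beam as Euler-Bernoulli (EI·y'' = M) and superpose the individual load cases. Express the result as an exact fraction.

Load 1 — point force P=12 kN at a=24/5 m (b=L-a=36/5):
  y_1 = -Pb²x²(3aL-(3a+b)x)/(6L³EI)  [x≤a] = -12·(36/5)²·(12/5)²·(3·(24/5)·12-(3·(24/5)+(36/5))·(12/5))/(6·12³·20000) = -20412/9765625 m
Load 2 — point force P=15 kN at a=4 m (b=L-a=8):
  y_2 = -Pb²x²(3aL-(3a+b)x)/(6L³EI)  [x≤a] = -15·8²·(12/5)²·(3·4·12-(3·4+8)·(12/5))/(6·12³·20000) = -8/3125 m
Load 3 — uniform load w=4 kN/m over full span:
  y_3 = -wx²(L-x)²/(24EI) = -4·(12/5)²·(12-(12/5))²/(24·20000) = -1728/390625 m
Load 4 — applied couple M₀=10 kN·m at a=9 m (b=L-a=3):
  y_4 = (R_Ax³/6 - M_Ax²/2)/EI  [x≤a] with R_A=15/16, M_A=25/8 = ((15/16)·(12/5)³/6 - (25/8)·(12/5)²/2)/20000 = -171/500000 m
Superposition: y = Σ y_i = -2942459/312500000 m ≈ -0.009416 m

y(12/5) = -2942459/312500000 m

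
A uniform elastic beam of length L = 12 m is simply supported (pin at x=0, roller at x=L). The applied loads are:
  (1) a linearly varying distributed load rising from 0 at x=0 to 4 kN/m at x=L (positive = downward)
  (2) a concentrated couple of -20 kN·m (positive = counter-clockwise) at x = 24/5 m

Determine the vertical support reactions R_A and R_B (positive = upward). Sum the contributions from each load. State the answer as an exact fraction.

Load 1 — triangular load w₀=4 kN/m (0→w₀ over full span):
  R_A = w₀L/6 = 4·12/6 = 8 kN
  R_B = w₀L/3 = 4·12/3 = 16 kN
Load 2 — applied couple M₀=-20 kN·m at a=24/5 m (b=L-a=36/5):
  R_A = M₀/L = (-20)/12 = -5/3 kN
  R_B = -M₀/L = -(-20)/12 = 5/3 kN
Superposition: R_A = 19/3 kN, R_B = 53/3 kN

R_A = 19/3 kN, R_B = 53/3 kN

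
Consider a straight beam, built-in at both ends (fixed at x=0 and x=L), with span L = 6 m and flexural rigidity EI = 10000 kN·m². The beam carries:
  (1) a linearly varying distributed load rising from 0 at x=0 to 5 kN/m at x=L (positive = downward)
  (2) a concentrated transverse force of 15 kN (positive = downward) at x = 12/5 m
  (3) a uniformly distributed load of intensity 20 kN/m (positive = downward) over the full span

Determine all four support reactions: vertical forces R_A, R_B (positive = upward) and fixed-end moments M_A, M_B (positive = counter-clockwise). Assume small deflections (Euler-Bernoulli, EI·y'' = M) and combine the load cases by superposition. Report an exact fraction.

R_A = 3711/50 kN, M_A = 1974/25 kN·m, R_B = 3789/50 kN, M_B = -1941/25 kN·m

Load 1 — triangular load w₀=5 kN/m (0→w₀ over full span):
  R_A = 3w₀L/20 = 3·5·6/20 = 9/2 kN
  M_A = w₀L²/30 = 5·6²/30 = 6 kN·m
  R_B = 7w₀L/20 = 7·5·6/20 = 21/2 kN
  M_B = -w₀L²/20 = -5·6²/20 = -9 kN·m
Load 2 — point force P=15 kN at a=12/5 m (b=L-a=18/5):
  R_A = Pb²(3a+b)/L³ = 15·(18/5)²·(3·(12/5)+(18/5))/6³ = 243/25 kN
  M_A = Pab²/L² = 15·(12/5)·(18/5)²/6² = 324/25 kN·m
  R_B = Pa²(a+3b)/L³ = 15·(12/5)²·((12/5)+3·(18/5))/6³ = 132/25 kN
  M_B = -Pa²b/L² = -15·(12/5)²·(18/5)/6² = -216/25 kN·m
Load 3 — uniform load w=20 kN/m over full span:
  R_A = wL/2 = 20·6/2 = 60 kN
  M_A = wL²/12 = 20·6²/12 = 60 kN·m
  R_B = wL/2 = 20·6/2 = 60 kN
  M_B = -wL²/12 = -20·6²/12 = -60 kN·m
Superposition: R_A = 3711/50 kN, M_A = 1974/25 kN·m, R_B = 3789/50 kN, M_B = -1941/25 kN·m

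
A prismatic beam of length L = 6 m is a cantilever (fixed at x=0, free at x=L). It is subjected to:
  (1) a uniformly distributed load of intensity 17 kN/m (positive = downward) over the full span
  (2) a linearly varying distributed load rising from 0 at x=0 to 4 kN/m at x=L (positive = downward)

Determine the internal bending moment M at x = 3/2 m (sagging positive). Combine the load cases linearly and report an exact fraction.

M(3/2) = -405/2 kN·m

Load 1 — uniform load w=17 kN/m over full span:
  M_1 = -w(L-x)²/2 = -17·(6-(3/2))²/2 = -1377/8 kN·m
Load 2 — triangular load w₀=4 kN/m (0→w₀ over full span):
  M_2 = w₀Lx/2 - w₀L²/3 - w₀x³/(6L) = 4·6·(3/2)/2 - 4·6²/3 - 4·(3/2)³/(6·6) = -243/8 kN·m
Superposition: M = Σ M_i = -405/2 kN·m ≈ -202.500000 kN·m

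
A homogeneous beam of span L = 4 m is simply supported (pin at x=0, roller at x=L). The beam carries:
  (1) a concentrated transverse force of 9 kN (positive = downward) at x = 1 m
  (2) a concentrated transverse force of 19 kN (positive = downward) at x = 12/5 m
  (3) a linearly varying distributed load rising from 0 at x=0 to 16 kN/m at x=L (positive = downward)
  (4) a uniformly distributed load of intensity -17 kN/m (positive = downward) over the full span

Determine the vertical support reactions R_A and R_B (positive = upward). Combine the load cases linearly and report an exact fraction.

Load 1 — point force P=9 kN at a=1 m (b=L-a=3):
  R_A = Pb/L = 9·3/4 = 27/4 kN
  R_B = Pa/L = 9·1/4 = 9/4 kN
Load 2 — point force P=19 kN at a=12/5 m (b=L-a=8/5):
  R_A = Pb/L = 19·(8/5)/4 = 38/5 kN
  R_B = Pa/L = 19·(12/5)/4 = 57/5 kN
Load 3 — triangular load w₀=16 kN/m (0→w₀ over full span):
  R_A = w₀L/6 = 16·4/6 = 32/3 kN
  R_B = w₀L/3 = 16·4/3 = 64/3 kN
Load 4 — uniform load w=-17 kN/m over full span:
  R_A = wL/2 = (-17)·4/2 = -34 kN
  R_B = wL/2 = (-17)·4/2 = -34 kN
Superposition: R_A = -539/60 kN, R_B = 59/60 kN

R_A = -539/60 kN, R_B = 59/60 kN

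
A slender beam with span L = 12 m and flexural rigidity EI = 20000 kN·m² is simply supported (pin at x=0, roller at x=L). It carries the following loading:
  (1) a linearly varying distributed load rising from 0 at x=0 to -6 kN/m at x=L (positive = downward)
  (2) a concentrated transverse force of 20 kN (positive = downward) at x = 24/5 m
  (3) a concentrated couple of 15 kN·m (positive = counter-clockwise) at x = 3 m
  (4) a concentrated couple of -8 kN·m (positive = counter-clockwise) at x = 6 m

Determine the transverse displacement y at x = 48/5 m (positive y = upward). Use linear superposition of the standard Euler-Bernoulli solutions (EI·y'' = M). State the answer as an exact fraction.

Load 1 — triangular load w₀=-6 kN/m (0→w₀ over full span):
  y_1 = -w₀x(7L⁴-10L²x²+3x⁴)/(360LEI) = -(-6)·(48/5)·(7·12⁴-10·12²·(48/5)²+3·(48/5)⁴)/(360·12·20000) = 246888/9765625 m
Load 2 — point force P=20 kN at a=24/5 m (b=L-a=36/5):
  y_2 = -Pa(L-x)(2Lx-a²-x²)/(6LEI)  [x>a] = -20·(24/5)·(12-(48/5))·(2·12·(48/5)-(24/5)²-(48/5)²)/(6·12·20000) = -288/15625 m
Load 3 — applied couple M₀=15 kN·m at a=3 m (b=L-a=9):
  y_3 = (M₀x³/(6L)-M₀(x-a)²/2+C₁x)/EI  [x>a] with C₁=M₀(3b²-L²)/(6L)=165/8 = (15·(48/5)³/(6·12)-15·((48/5)-3)²/2+(165/8)·(48/5))/20000 = 2781/1000000 m
Load 4 — applied couple M₀=-8 kN·m at a=6 m (b=L-a=6):
  y_4 = (M₀x³/(6L)-M₀(x-a)²/2+C₁x)/EI  [x>a] with C₁=M₀(3b²-L²)/(6L)=4 = ((-8)·(48/5)³/(6·12)-(-8)·((48/5)-6)²/2+4·(48/5))/20000 = -63/156250 m
Superposition: y = Σ y_i = 5766957/625000000 m ≈ 0.009227 m

y(48/5) = 5766957/625000000 m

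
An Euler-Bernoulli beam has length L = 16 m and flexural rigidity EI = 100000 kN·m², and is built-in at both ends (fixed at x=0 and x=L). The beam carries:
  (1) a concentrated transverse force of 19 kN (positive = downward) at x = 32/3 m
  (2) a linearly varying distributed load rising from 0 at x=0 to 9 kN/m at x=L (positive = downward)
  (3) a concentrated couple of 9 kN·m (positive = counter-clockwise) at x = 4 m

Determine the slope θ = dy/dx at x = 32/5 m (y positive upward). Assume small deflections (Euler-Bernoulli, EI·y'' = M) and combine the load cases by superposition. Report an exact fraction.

Load 1 — point force P=19 kN at a=32/3 m (b=L-a=16/3):
  θ_1 = -Pb²x(2aL-(3a+b)x)/(2L³EI)  [x≤a] = -19·(16/3)²·(32/5)·(2·(32/3)·16-(3·(32/3)+(16/3))·(32/5))/(2·16³·100000) = -304/703125 rad
Load 2 — triangular load w₀=9 kN/m (0→w₀ over full span):
  θ_2 = -w₀(2x(L-x)(L-2x)(x+2L)+x²(L-x)²)/(120LEI) = -9·(2·(32/5)·(16-(32/5))·(16-2·(32/5))·((32/5)+2·16)+(32/5)²·(16-(32/5))²)/(120·16·100000) = -1728/1953125 rad
Load 3 — applied couple M₀=9 kN·m at a=4 m (b=L-a=12):
  θ_3 = (R_Ax²/2 - M_Ax - M₀(x-a))/EI  [x>a] with R_A=81/128, M_A=-27/16 = ((81/128)·(32/5)²/2 - (-27/16)·(32/5) - 9·((32/5)-4))/100000 = 27/1250000 rad
Superposition: θ = Σ θ_i = -364357/281250000 rad ≈ -0.001295 rad

θ(32/5) = -364357/281250000 rad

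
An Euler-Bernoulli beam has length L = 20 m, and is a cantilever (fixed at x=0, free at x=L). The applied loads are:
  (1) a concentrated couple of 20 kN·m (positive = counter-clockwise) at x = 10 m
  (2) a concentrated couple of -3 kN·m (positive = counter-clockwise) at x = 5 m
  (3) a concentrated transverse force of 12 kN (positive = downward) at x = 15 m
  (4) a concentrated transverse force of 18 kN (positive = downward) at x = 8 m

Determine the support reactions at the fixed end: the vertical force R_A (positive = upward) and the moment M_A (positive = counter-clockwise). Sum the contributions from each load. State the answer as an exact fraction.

Load 1 — applied couple M₀=20 kN·m at a=10 m (b=L-a=10):
  R_A = 0 kN
  M_A = -M₀ = -20 kN·m
Load 2 — applied couple M₀=-3 kN·m at a=5 m (b=L-a=15):
  R_A = 0 kN
  M_A = -M₀ = -(-3) = 3 kN·m
Load 3 — point force P=12 kN at a=15 m (b=L-a=5):
  R_A = P = 12 kN
  M_A = Pa = 12·15 = 180 kN·m
Load 4 — point force P=18 kN at a=8 m (b=L-a=12):
  R_A = P = 18 kN
  M_A = Pa = 18·8 = 144 kN·m
Superposition: R_A = 30 kN, M_A = 307 kN·m

R_A = 30 kN, M_A = 307 kN·m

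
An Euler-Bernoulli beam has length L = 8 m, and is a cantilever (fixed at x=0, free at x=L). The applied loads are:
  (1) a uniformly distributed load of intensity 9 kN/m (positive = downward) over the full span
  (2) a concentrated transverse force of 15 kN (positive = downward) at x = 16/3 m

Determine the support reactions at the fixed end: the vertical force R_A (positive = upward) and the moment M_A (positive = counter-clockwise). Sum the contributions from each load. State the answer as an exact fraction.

Load 1 — uniform load w=9 kN/m over full span:
  R_A = wL = 9·8 = 72 kN
  M_A = wL²/2 = 9·8²/2 = 288 kN·m
Load 2 — point force P=15 kN at a=16/3 m (b=L-a=8/3):
  R_A = P = 15 kN
  M_A = Pa = 15·(16/3) = 80 kN·m
Superposition: R_A = 87 kN, M_A = 368 kN·m

R_A = 87 kN, M_A = 368 kN·m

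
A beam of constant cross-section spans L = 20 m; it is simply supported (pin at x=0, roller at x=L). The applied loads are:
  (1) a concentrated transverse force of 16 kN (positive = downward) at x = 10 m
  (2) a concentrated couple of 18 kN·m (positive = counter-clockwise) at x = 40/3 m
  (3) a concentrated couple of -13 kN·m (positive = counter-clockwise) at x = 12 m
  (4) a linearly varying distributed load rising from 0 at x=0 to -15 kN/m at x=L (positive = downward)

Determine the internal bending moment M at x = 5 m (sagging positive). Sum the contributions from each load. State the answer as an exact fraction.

M(5) = -1545/8 kN·m

Load 1 — point force P=16 kN at a=10 m (b=L-a=10):
  M_1 = Pbx/L  [x≤a] = 16·10·5/20 = 40 kN·m
Load 2 — applied couple M₀=18 kN·m at a=40/3 m (b=L-a=20/3):
  M_2 = M₀x/L  [x≤a] = 18·5/20 = 9/2 kN·m
Load 3 — applied couple M₀=-13 kN·m at a=12 m (b=L-a=8):
  M_3 = M₀x/L  [x≤a] = (-13)·5/20 = -13/4 kN·m
Load 4 — triangular load w₀=-15 kN/m (0→w₀ over full span):
  M_4 = w₀Lx/6 - w₀x³/(6L) = (-15)·20·5/6 - (-15)·5³/(6·20) = -1875/8 kN·m
Superposition: M = Σ M_i = -1545/8 kN·m ≈ -193.125000 kN·m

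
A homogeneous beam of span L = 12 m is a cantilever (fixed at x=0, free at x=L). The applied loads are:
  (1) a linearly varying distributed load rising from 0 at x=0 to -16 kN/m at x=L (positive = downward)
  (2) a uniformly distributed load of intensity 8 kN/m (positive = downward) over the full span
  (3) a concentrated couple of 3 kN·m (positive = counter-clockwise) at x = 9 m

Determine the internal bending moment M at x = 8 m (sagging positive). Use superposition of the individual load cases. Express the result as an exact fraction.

M(8) = 475/9 kN·m

Load 1 — triangular load w₀=-16 kN/m (0→w₀ over full span):
  M_1 = w₀Lx/2 - w₀L²/3 - w₀x³/(6L) = (-16)·12·8/2 - (-16)·12²/3 - (-16)·8³/(6·12) = 1024/9 kN·m
Load 2 — uniform load w=8 kN/m over full span:
  M_2 = -w(L-x)²/2 = -8·(12-8)²/2 = -64 kN·m
Load 3 — applied couple M₀=3 kN·m at a=9 m (b=L-a=3):
  M_3 = M₀  [x≤a] = 3 = 3 kN·m
Superposition: M = Σ M_i = 475/9 kN·m ≈ 52.777778 kN·m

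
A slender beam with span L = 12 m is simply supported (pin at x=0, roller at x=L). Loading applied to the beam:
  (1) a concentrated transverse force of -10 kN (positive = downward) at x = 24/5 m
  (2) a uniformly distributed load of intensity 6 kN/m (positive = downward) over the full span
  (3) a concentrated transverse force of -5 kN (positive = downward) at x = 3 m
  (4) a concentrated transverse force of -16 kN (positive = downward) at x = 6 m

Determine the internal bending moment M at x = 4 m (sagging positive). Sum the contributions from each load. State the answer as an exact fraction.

Load 1 — point force P=-10 kN at a=24/5 m (b=L-a=36/5):
  M_1 = Pbx/L  [x≤a] = (-10)·(36/5)·4/12 = -24 kN·m
Load 2 — uniform load w=6 kN/m over full span:
  M_2 = wx(L-x)/2 = 6·4·(12-4)/2 = 96 kN·m
Load 3 — point force P=-5 kN at a=3 m (b=L-a=9):
  M_3 = Pa(L-x)/L  [x>a] = (-5)·3·(12-4)/12 = -10 kN·m
Load 4 — point force P=-16 kN at a=6 m (b=L-a=6):
  M_4 = Pbx/L  [x≤a] = (-16)·6·4/12 = -32 kN·m
Superposition: M = Σ M_i = 30 kN·m ≈ 30.000000 kN·m

M(4) = 30 kN·m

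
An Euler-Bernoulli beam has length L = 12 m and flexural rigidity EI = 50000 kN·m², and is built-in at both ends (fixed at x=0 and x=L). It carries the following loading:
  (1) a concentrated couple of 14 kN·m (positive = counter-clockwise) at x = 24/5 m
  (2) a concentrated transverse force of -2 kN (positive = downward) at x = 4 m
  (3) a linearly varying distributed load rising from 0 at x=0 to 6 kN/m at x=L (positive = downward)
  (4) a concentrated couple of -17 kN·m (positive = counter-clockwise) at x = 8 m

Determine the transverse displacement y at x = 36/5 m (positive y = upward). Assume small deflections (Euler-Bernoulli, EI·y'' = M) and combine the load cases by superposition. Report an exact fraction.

Load 1 — applied couple M₀=14 kN·m at a=24/5 m (b=L-a=36/5):
  y_1 = (R_Ax³/6 - M_Ax²/2 - M₀(x-a)²/2)/EI  [x>a] with R_A=42/25, M_A=42/25 = ((42/25)·(36/5)³/6 - (42/25)·(36/5)²/2 - 14·((36/5)-(24/5))²/2)/50000 = 4032/9765625 m
Load 2 — point force P=-2 kN at a=4 m (b=L-a=8):
  y_2 = -Pa²(L-x)²(3bL-(3b+a)(L-x))/(6L³EI)  [x>a] = -(-2)·4²·(12-(36/5))²·(3·8·12-(3·8+4)·(12-(36/5)))/(6·12³·50000) = 256/1171875 m
Load 3 — triangular load w₀=6 kN/m (0→w₀ over full span):
  y_3 = -w₀x²(L-x)²(x+2L)/(120LEI) = -6·(36/5)²·(12-(36/5))²·((36/5)+2·12)/(120·12·50000) = -151632/48828125 m
Load 4 — applied couple M₀=-17 kN·m at a=8 m (b=L-a=4):
  y_4 = (R_Ax³/6 - M_Ax²/2)/EI  [x≤a] with R_A=-17/9, M_A=-17/3 = ((-17/9)·(36/5)³/6 - (-17/3)·(36/5)²/2)/50000 = 459/781250 m
Superposition: y = Σ y_i = -552707/292968750 m ≈ -0.001887 m

y(36/5) = -552707/292968750 m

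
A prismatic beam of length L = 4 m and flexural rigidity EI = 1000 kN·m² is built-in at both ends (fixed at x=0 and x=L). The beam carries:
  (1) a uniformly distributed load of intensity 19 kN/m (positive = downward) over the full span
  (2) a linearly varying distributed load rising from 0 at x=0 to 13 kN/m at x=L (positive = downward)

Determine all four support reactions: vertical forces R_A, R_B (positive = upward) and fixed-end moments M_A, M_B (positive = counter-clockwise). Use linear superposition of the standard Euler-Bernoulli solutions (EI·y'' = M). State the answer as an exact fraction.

Load 1 — uniform load w=19 kN/m over full span:
  R_A = wL/2 = 19·4/2 = 38 kN
  M_A = wL²/12 = 19·4²/12 = 76/3 kN·m
  R_B = wL/2 = 19·4/2 = 38 kN
  M_B = -wL²/12 = -19·4²/12 = -76/3 kN·m
Load 2 — triangular load w₀=13 kN/m (0→w₀ over full span):
  R_A = 3w₀L/20 = 3·13·4/20 = 39/5 kN
  M_A = w₀L²/30 = 13·4²/30 = 104/15 kN·m
  R_B = 7w₀L/20 = 7·13·4/20 = 91/5 kN
  M_B = -w₀L²/20 = -13·4²/20 = -52/5 kN·m
Superposition: R_A = 229/5 kN, M_A = 484/15 kN·m, R_B = 281/5 kN, M_B = -536/15 kN·m

R_A = 229/5 kN, M_A = 484/15 kN·m, R_B = 281/5 kN, M_B = -536/15 kN·m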